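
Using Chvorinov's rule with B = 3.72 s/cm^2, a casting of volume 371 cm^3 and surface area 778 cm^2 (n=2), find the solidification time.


Formula: t_s = B * (V/A)^n  (Chvorinov's rule, n=2)
Modulus M = V/A = 371/778 = 0.476864 cm
M^2 = 0.476864^2 = 0.227399 cm^2
t_s = 3.72 * 0.227399 = 0.8459 s

0.8459 s


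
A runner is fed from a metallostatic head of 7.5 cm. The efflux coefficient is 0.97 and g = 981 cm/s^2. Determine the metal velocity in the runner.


Formula: v = Cd * sqrt(2 * g * h)  (Torricelli with discharge coefficient)
2*g*h = 2 * 981 * 7.5 = 14715.0 cm^2/s^2
sqrt(14715.0) = 121.30540 cm/s
v = 0.97 * 121.30540 = 117.6662 cm/s


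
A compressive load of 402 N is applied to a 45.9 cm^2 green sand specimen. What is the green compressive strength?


Formula: Compressive Strength = Force / Area
Strength = 402 N / 45.9 cm^2 = 8.7582 N/cm^2

Answer: 8.7582 N/cm^2


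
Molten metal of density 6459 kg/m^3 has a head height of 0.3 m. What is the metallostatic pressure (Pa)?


Formula: P = rho * g * h
rho * g = 6459 * 9.81 = 63362.79 N/m^3
P = 63362.79 * 0.3 = 19008.8370 Pa

19008.8370 Pa


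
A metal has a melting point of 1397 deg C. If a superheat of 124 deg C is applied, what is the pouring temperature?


Formula: T_pour = T_melt + Superheat
T_pour = 1397 + 124 = 1521 deg C


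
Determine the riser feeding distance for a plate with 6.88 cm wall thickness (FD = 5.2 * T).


Formula: FD = 5.2 * T  (riser feeding-distance rule)
FD = 5.2 * 6.88 cm = 35.7760 cm

35.7760 cm


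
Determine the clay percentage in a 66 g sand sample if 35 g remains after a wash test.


Formula: Clay% = (W_total - W_washed) / W_total * 100
Clay mass = 66 - 35 = 31 g
Clay% = 31 / 66 * 100 = 46.9697%


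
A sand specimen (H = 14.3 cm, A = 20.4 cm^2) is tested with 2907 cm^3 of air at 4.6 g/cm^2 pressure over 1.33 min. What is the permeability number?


Formula: Permeability Number P = (V * H) / (p * A * t)
Numerator: V * H = 2907 * 14.3 = 41570.1
Denominator: p * A * t = 4.6 * 20.4 * 1.33 = 124.8072
P = 41570.1 / 124.8072 = 333.0745

Final answer: 333.0745


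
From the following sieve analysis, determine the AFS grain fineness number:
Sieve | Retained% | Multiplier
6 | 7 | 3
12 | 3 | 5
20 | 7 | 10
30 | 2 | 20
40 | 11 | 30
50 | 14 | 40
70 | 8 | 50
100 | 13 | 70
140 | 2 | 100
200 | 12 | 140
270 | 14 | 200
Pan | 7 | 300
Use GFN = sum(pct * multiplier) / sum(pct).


Formula: GFN = sum(pct * multiplier) / sum(pct)
sum(pct * multiplier) = 9126
sum(pct) = 100
GFN = 9126 / 100 = 91.26

Answer: 91.26


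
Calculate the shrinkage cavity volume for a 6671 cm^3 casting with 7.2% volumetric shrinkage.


Formula: V_shrink = V_casting * shrinkage_pct / 100
V_shrink = 6671 cm^3 * 7.2 / 100 = 480.3120 cm^3

Final answer: 480.3120 cm^3


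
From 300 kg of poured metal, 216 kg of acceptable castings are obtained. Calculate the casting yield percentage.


Formula: Casting Yield = (W_good / W_total) * 100
Yield = (216 kg / 300 kg) * 100 = 72.0000%

Final answer: 72.0000%


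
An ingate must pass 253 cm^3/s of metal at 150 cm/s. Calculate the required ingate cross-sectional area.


Formula: A_ingate = Q / v  (continuity equation)
A = 253 cm^3/s / 150 cm/s = 1.6867 cm^2

Answer: 1.6867 cm^2


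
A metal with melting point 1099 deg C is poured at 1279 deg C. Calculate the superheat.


Formula: Superheat = T_pour - T_melt
Superheat = 1279 - 1099 = 180 deg C

Answer: 180 deg C


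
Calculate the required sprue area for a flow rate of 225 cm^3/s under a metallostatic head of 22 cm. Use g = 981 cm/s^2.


Formula: v = sqrt(2*g*h), A = Q/v
Velocity: v = sqrt(2 * 981 * 22) = sqrt(43164) = 207.7595 cm/s
Sprue area: A = Q / v = 225 / 207.7595 = 1.0830 cm^2

1.0830 cm^2


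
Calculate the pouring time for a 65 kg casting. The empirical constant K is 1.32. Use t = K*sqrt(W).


Formula: t = K * sqrt(W)
sqrt(W) = sqrt(65) = 8.06226
t = 1.32 * 8.06226 = 10.6422 s

10.6422 s


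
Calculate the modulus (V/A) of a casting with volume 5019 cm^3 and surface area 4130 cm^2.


Formula: Casting Modulus M = V / A
M = 5019 cm^3 / 4130 cm^2 = 1.2153 cm

1.2153 cm


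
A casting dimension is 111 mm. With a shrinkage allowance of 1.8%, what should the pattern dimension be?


Formula: L_pattern = L_casting * (1 + shrinkage_rate/100)
Shrinkage factor = 1 + 1.8/100 = 1.018
L_pattern = 111 mm * 1.018 = 112.9980 mm

112.9980 mm


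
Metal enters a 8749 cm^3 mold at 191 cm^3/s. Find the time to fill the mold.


Formula: t_fill = V_mold / Q_flow
t = 8749 cm^3 / 191 cm^3/s = 45.8063 s

Final answer: 45.8063 s


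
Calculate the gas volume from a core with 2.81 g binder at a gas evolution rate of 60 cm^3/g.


Formula: V_gas = W_binder * gas_evolution_rate
V = 2.81 g * 60 cm^3/g = 168.6000 cm^3

Final answer: 168.6000 cm^3


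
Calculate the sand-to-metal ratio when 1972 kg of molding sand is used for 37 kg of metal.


Formula: Sand-to-Metal Ratio = W_sand / W_metal
Ratio = 1972 kg / 37 kg = 53.2973

53.2973


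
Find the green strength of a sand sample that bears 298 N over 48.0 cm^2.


Formula: Compressive Strength = Force / Area
Strength = 298 N / 48.0 cm^2 = 6.2083 N/cm^2


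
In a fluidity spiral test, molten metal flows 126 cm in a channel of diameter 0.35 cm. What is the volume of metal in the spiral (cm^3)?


Formula: V = pi * (d/2)^2 * L  (cylinder volume)
Radius = 0.35/2 = 0.175 cm
V = pi * 0.175^2 * 126 = 12.1226 cm^3


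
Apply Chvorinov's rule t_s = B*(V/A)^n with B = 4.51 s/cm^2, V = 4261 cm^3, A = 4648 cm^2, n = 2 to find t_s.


Formula: t_s = B * (V/A)^n  (Chvorinov's rule, n=2)
Modulus M = V/A = 4261/4648 = 0.916738 cm
M^2 = 0.916738^2 = 0.840409 cm^2
t_s = 4.51 * 0.840409 = 3.7902 s

Final answer: 3.7902 s


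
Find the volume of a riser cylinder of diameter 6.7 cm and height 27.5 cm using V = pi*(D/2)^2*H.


Formula: V = pi * (D/2)^2 * H  (cylinder volume)
Radius = D/2 = 6.7/2 = 3.35 cm
V = pi * 3.35^2 * 27.5 = 969.5544 cm^3

969.5544 cm^3


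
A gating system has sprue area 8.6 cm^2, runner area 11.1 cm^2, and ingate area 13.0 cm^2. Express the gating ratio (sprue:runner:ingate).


Sprue:Runner:Ingate = 1 : 11.1/8.6 : 13.0/8.6 = 1:1.29:1.51

1:1.29:1.51


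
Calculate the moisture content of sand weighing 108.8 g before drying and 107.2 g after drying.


Formula: MC = (W_wet - W_dry) / W_wet * 100
Water mass = 108.8 - 107.2 = 1.6 g
MC = 1.6 / 108.8 * 100 = 1.4706%

Answer: 1.4706%


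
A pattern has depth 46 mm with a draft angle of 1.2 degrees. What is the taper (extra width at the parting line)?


Formula: taper = depth * tan(draft_angle)
tan(1.2 deg) = 0.0209470
taper = 46 mm * 0.0209470 = 0.9636 mm


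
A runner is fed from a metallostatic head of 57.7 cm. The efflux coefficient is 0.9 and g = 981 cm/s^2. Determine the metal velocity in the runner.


Formula: v = Cd * sqrt(2 * g * h)  (Torricelli with discharge coefficient)
2*g*h = 2 * 981 * 57.7 = 113207.4 cm^2/s^2
sqrt(113207.4) = 336.46307 cm/s
v = 0.9 * 336.46307 = 302.8168 cm/s

Final answer: 302.8168 cm/s


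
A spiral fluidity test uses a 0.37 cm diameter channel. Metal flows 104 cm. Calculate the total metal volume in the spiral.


Formula: V = pi * (d/2)^2 * L  (cylinder volume)
Radius = 0.37/2 = 0.185 cm
V = pi * 0.185^2 * 104 = 11.1822 cm^3

Answer: 11.1822 cm^3


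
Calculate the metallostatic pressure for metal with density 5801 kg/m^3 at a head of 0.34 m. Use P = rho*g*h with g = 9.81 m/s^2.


Formula: P = rho * g * h
rho * g = 5801 * 9.81 = 56907.81 N/m^3
P = 56907.81 * 0.34 = 19348.6554 Pa


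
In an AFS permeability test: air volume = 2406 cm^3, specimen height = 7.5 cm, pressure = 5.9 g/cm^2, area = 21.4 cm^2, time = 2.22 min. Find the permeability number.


Formula: Permeability Number P = (V * H) / (p * A * t)
Numerator: V * H = 2406 * 7.5 = 18045.0
Denominator: p * A * t = 5.9 * 21.4 * 2.22 = 280.2972
P = 18045.0 / 280.2972 = 64.3781

Final answer: 64.3781


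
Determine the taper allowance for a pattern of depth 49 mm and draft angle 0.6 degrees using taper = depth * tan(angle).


Formula: taper = depth * tan(draft_angle)
tan(0.6 deg) = 0.0104724
taper = 49 mm * 0.0104724 = 0.5131 mm

0.5131 mm


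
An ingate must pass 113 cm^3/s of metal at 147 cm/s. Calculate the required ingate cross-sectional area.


Formula: A_ingate = Q / v  (continuity equation)
A = 113 cm^3/s / 147 cm/s = 0.7687 cm^2


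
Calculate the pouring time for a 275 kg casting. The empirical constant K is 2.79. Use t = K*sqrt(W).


Formula: t = K * sqrt(W)
sqrt(W) = sqrt(275) = 16.58312
t = 2.79 * 16.58312 = 46.2669 s


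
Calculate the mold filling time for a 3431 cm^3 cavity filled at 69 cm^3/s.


Formula: t_fill = V_mold / Q_flow
t = 3431 cm^3 / 69 cm^3/s = 49.7246 s


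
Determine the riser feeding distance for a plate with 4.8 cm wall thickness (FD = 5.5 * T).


Formula: FD = 5.5 * T  (riser feeding-distance rule)
FD = 5.5 * 4.8 cm = 26.4000 cm

Final answer: 26.4000 cm


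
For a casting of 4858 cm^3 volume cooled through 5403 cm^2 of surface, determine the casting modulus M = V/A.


Formula: Casting Modulus M = V / A
M = 4858 cm^3 / 5403 cm^2 = 0.8991 cm

Final answer: 0.8991 cm


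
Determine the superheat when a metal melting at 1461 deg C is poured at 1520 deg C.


Formula: Superheat = T_pour - T_melt
Superheat = 1520 - 1461 = 59 deg C

59 deg C


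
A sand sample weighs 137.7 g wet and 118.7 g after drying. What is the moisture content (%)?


Formula: MC = (W_wet - W_dry) / W_wet * 100
Water mass = 137.7 - 118.7 = 19.0 g
MC = 19.0 / 137.7 * 100 = 13.7981%

Final answer: 13.7981%


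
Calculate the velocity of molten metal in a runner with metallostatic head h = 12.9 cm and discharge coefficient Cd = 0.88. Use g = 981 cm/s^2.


Formula: v = Cd * sqrt(2 * g * h)  (Torricelli with discharge coefficient)
2*g*h = 2 * 981 * 12.9 = 25309.8 cm^2/s^2
sqrt(25309.8) = 159.09054 cm/s
v = 0.88 * 159.09054 = 139.9997 cm/s

Final answer: 139.9997 cm/s


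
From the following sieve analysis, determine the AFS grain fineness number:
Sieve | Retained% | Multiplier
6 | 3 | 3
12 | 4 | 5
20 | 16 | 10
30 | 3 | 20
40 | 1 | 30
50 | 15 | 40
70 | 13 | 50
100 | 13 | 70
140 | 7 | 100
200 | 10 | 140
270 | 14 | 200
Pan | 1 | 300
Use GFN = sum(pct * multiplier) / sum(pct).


Formula: GFN = sum(pct * multiplier) / sum(pct)
sum(pct * multiplier) = 7639
sum(pct) = 100
GFN = 7639 / 100 = 76.39

Final answer: 76.39


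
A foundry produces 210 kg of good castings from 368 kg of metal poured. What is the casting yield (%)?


Formula: Casting Yield = (W_good / W_total) * 100
Yield = (210 kg / 368 kg) * 100 = 57.0652%


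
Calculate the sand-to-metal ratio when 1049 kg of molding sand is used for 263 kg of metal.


Formula: Sand-to-Metal Ratio = W_sand / W_metal
Ratio = 1049 kg / 263 kg = 3.9886

3.9886


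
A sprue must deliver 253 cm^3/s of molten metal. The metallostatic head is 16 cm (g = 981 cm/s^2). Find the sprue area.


Formula: v = sqrt(2*g*h), A = Q/v
Velocity: v = sqrt(2 * 981 * 16) = sqrt(31392) = 177.1779 cm/s
Sprue area: A = Q / v = 253 / 177.1779 = 1.4279 cm^2

Final answer: 1.4279 cm^2


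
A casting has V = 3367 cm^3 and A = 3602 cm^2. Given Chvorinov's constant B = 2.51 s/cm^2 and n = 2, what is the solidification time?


Formula: t_s = B * (V/A)^n  (Chvorinov's rule, n=2)
Modulus M = V/A = 3367/3602 = 0.934758 cm
M^2 = 0.934758^2 = 0.873773 cm^2
t_s = 2.51 * 0.873773 = 2.1932 s

Answer: 2.1932 s


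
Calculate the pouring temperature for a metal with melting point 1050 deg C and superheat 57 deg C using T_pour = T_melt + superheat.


Formula: T_pour = T_melt + Superheat
T_pour = 1050 + 57 = 1107 deg C

Answer: 1107 deg C


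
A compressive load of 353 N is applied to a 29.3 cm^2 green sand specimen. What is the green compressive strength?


Formula: Compressive Strength = Force / Area
Strength = 353 N / 29.3 cm^2 = 12.0478 N/cm^2

12.0478 N/cm^2


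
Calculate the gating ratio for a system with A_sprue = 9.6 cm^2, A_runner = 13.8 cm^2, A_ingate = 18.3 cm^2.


Sprue:Runner:Ingate = 1 : 13.8/9.6 : 18.3/9.6 = 1:1.44:1.91

Final answer: 1:1.44:1.91


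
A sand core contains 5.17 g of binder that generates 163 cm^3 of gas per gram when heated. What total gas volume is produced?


Formula: V_gas = W_binder * gas_evolution_rate
V = 5.17 g * 163 cm^3/g = 842.7100 cm^3


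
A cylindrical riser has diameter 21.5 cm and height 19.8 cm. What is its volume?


Formula: V = pi * (D/2)^2 * H  (cylinder volume)
Radius = D/2 = 21.5/2 = 10.75 cm
V = pi * 10.75^2 * 19.8 = 7188.3960 cm^3

Final answer: 7188.3960 cm^3


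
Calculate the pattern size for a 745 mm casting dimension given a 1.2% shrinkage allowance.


Formula: L_pattern = L_casting * (1 + shrinkage_rate/100)
Shrinkage factor = 1 + 1.2/100 = 1.012
L_pattern = 745 mm * 1.012 = 753.9400 mm

Final answer: 753.9400 mm


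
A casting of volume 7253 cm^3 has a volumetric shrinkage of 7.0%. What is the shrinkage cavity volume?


Formula: V_shrink = V_casting * shrinkage_pct / 100
V_shrink = 7253 cm^3 * 7.0 / 100 = 507.7100 cm^3

Answer: 507.7100 cm^3


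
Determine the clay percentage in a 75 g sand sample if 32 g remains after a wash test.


Formula: Clay% = (W_total - W_washed) / W_total * 100
Clay mass = 75 - 32 = 43 g
Clay% = 43 / 75 * 100 = 57.3333%

Answer: 57.3333%


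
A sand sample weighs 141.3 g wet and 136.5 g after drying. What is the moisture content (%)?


Formula: MC = (W_wet - W_dry) / W_wet * 100
Water mass = 141.3 - 136.5 = 4.8 g
MC = 4.8 / 141.3 * 100 = 3.3970%

3.3970%


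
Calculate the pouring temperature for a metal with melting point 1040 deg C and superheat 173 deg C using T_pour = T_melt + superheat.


Formula: T_pour = T_melt + Superheat
T_pour = 1040 + 173 = 1213 deg C


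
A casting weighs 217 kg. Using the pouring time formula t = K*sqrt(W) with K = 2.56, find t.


Formula: t = K * sqrt(W)
sqrt(W) = sqrt(217) = 14.73092
t = 2.56 * 14.73092 = 37.7112 s


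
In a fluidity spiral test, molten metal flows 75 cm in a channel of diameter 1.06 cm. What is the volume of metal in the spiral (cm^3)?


Formula: V = pi * (d/2)^2 * L  (cylinder volume)
Radius = 1.06/2 = 0.53 cm
V = pi * 0.53^2 * 75 = 66.1855 cm^3


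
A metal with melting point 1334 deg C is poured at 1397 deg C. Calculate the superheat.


Formula: Superheat = T_pour - T_melt
Superheat = 1397 - 1334 = 63 deg C

63 deg C


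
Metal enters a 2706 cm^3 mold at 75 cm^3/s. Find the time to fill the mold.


Formula: t_fill = V_mold / Q_flow
t = 2706 cm^3 / 75 cm^3/s = 36.0800 s

Answer: 36.0800 s


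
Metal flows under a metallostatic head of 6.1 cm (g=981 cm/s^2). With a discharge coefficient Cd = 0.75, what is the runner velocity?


Formula: v = Cd * sqrt(2 * g * h)  (Torricelli with discharge coefficient)
2*g*h = 2 * 981 * 6.1 = 11968.2 cm^2/s^2
sqrt(11968.2) = 109.39927 cm/s
v = 0.75 * 109.39927 = 82.0495 cm/s

82.0495 cm/s


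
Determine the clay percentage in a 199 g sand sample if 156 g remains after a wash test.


Formula: Clay% = (W_total - W_washed) / W_total * 100
Clay mass = 199 - 156 = 43 g
Clay% = 43 / 199 * 100 = 21.6080%


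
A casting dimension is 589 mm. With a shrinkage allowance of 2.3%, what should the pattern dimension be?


Formula: L_pattern = L_casting * (1 + shrinkage_rate/100)
Shrinkage factor = 1 + 2.3/100 = 1.023
L_pattern = 589 mm * 1.023 = 602.5470 mm

Final answer: 602.5470 mm


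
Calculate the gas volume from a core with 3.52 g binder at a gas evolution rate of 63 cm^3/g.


Formula: V_gas = W_binder * gas_evolution_rate
V = 3.52 g * 63 cm^3/g = 221.7600 cm^3

221.7600 cm^3


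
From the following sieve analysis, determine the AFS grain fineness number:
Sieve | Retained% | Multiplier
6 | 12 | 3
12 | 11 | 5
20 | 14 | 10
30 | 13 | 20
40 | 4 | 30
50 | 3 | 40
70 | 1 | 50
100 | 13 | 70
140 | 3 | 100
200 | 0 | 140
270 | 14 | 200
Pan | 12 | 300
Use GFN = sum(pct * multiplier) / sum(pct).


Formula: GFN = sum(pct * multiplier) / sum(pct)
sum(pct * multiplier) = 8391
sum(pct) = 100
GFN = 8391 / 100 = 83.91

83.91


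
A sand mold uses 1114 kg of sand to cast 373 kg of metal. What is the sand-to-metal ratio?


Formula: Sand-to-Metal Ratio = W_sand / W_metal
Ratio = 1114 kg / 373 kg = 2.9866

2.9866


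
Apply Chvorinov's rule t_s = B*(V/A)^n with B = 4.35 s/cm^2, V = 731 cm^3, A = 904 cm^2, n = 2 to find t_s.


Formula: t_s = B * (V/A)^n  (Chvorinov's rule, n=2)
Modulus M = V/A = 731/904 = 0.808628 cm
M^2 = 0.808628^2 = 0.653879 cm^2
t_s = 4.35 * 0.653879 = 2.8444 s

Final answer: 2.8444 s


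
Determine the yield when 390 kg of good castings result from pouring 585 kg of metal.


Formula: Casting Yield = (W_good / W_total) * 100
Yield = (390 kg / 585 kg) * 100 = 66.6667%

66.6667%


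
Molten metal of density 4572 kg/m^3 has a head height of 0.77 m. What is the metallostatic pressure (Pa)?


Formula: P = rho * g * h
rho * g = 4572 * 9.81 = 44851.32 N/m^3
P = 44851.32 * 0.77 = 34535.5164 Pa


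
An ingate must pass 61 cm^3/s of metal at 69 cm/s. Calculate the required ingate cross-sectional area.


Formula: A_ingate = Q / v  (continuity equation)
A = 61 cm^3/s / 69 cm/s = 0.8841 cm^2

0.8841 cm^2


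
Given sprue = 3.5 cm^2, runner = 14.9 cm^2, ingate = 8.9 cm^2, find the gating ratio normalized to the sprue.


Sprue:Runner:Ingate = 1 : 14.9/3.5 : 8.9/3.5 = 1:4.26:2.54


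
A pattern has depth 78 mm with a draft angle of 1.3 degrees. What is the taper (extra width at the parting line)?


Formula: taper = depth * tan(draft_angle)
tan(1.3 deg) = 0.0226932
taper = 78 mm * 0.0226932 = 1.7701 mm


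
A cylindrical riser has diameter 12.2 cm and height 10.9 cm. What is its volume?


Formula: V = pi * (D/2)^2 * H  (cylinder volume)
Radius = D/2 = 12.2/2 = 6.1 cm
V = pi * 6.1^2 * 10.9 = 1274.1954 cm^3

1274.1954 cm^3


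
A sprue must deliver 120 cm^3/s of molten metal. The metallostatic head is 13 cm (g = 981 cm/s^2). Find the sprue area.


Formula: v = sqrt(2*g*h), A = Q/v
Velocity: v = sqrt(2 * 981 * 13) = sqrt(25506) = 159.7060 cm/s
Sprue area: A = Q / v = 120 / 159.7060 = 0.7514 cm^2

0.7514 cm^2


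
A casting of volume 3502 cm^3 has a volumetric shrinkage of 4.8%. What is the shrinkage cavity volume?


Formula: V_shrink = V_casting * shrinkage_pct / 100
V_shrink = 3502 cm^3 * 4.8 / 100 = 168.0960 cm^3

Answer: 168.0960 cm^3


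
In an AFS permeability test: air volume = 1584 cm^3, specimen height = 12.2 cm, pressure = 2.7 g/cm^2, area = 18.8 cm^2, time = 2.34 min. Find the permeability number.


Formula: Permeability Number P = (V * H) / (p * A * t)
Numerator: V * H = 1584 * 12.2 = 19324.8
Denominator: p * A * t = 2.7 * 18.8 * 2.34 = 118.7784
P = 19324.8 / 118.7784 = 162.6962


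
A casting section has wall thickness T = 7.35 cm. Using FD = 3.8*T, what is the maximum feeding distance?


Formula: FD = 3.8 * T  (riser feeding-distance rule)
FD = 3.8 * 7.35 cm = 27.9300 cm

Answer: 27.9300 cm


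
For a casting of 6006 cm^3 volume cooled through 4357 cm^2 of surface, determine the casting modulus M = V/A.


Formula: Casting Modulus M = V / A
M = 6006 cm^3 / 4357 cm^2 = 1.3785 cm

Final answer: 1.3785 cm


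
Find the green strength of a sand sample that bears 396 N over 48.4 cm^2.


Formula: Compressive Strength = Force / Area
Strength = 396 N / 48.4 cm^2 = 8.1818 N/cm^2

Final answer: 8.1818 N/cm^2


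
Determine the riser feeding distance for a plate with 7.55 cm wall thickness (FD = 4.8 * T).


Formula: FD = 4.8 * T  (riser feeding-distance rule)
FD = 4.8 * 7.55 cm = 36.2400 cm

36.2400 cm


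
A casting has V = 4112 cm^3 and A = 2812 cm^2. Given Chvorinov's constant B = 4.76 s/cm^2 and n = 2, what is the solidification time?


Formula: t_s = B * (V/A)^n  (Chvorinov's rule, n=2)
Modulus M = V/A = 4112/2812 = 1.462304 cm
M^2 = 1.462304^2 = 2.138333 cm^2
t_s = 4.76 * 2.138333 = 10.1785 s


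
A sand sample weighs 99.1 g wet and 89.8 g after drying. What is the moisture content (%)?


Formula: MC = (W_wet - W_dry) / W_wet * 100
Water mass = 99.1 - 89.8 = 9.3 g
MC = 9.3 / 99.1 * 100 = 9.3845%

9.3845%


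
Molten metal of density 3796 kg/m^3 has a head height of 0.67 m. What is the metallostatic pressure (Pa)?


Formula: P = rho * g * h
rho * g = 3796 * 9.81 = 37238.76 N/m^3
P = 37238.76 * 0.67 = 24949.9692 Pa

Final answer: 24949.9692 Pa


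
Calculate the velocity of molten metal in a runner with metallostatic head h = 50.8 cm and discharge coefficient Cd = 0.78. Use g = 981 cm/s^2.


Formula: v = Cd * sqrt(2 * g * h)  (Torricelli with discharge coefficient)
2*g*h = 2 * 981 * 50.8 = 99669.6 cm^2/s^2
sqrt(99669.6) = 315.70493 cm/s
v = 0.78 * 315.70493 = 246.2498 cm/s


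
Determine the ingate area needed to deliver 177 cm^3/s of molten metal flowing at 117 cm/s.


Formula: A_ingate = Q / v  (continuity equation)
A = 177 cm^3/s / 117 cm/s = 1.5128 cm^2

1.5128 cm^2


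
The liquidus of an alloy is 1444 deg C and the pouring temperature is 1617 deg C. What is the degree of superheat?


Formula: Superheat = T_pour - T_melt
Superheat = 1617 - 1444 = 173 deg C

Answer: 173 deg C


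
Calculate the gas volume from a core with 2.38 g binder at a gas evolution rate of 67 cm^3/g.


Formula: V_gas = W_binder * gas_evolution_rate
V = 2.38 g * 67 cm^3/g = 159.4600 cm^3

Final answer: 159.4600 cm^3


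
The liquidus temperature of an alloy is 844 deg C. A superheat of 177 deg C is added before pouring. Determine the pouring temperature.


Formula: T_pour = T_melt + Superheat
T_pour = 844 + 177 = 1021 deg C


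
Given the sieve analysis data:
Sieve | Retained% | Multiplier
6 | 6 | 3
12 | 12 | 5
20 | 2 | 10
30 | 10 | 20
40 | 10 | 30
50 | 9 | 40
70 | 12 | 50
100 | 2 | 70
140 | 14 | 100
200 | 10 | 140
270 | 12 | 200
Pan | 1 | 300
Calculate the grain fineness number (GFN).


Formula: GFN = sum(pct * multiplier) / sum(pct)
sum(pct * multiplier) = 7198
sum(pct) = 100
GFN = 7198 / 100 = 71.98

Final answer: 71.98


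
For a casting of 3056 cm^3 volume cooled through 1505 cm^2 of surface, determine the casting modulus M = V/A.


Formula: Casting Modulus M = V / A
M = 3056 cm^3 / 1505 cm^2 = 2.0306 cm


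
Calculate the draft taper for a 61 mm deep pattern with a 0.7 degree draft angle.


Formula: taper = depth * tan(draft_angle)
tan(0.7 deg) = 0.0122179
taper = 61 mm * 0.0122179 = 0.7453 mm

Answer: 0.7453 mm


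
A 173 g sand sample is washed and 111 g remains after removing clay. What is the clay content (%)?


Formula: Clay% = (W_total - W_washed) / W_total * 100
Clay mass = 173 - 111 = 62 g
Clay% = 62 / 173 * 100 = 35.8382%


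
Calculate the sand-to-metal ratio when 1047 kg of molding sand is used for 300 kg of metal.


Formula: Sand-to-Metal Ratio = W_sand / W_metal
Ratio = 1047 kg / 300 kg = 3.4900

3.4900


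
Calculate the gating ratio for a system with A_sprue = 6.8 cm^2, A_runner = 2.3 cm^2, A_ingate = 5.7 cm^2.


Sprue:Runner:Ingate = 1 : 2.3/6.8 : 5.7/6.8 = 1:0.34:0.84

Final answer: 1:0.34:0.84


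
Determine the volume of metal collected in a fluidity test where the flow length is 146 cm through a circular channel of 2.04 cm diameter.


Formula: V = pi * (d/2)^2 * L  (cylinder volume)
Radius = 2.04/2 = 1.02 cm
V = pi * 1.02^2 * 146 = 477.2029 cm^3

Final answer: 477.2029 cm^3


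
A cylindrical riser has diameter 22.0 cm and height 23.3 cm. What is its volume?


Formula: V = pi * (D/2)^2 * H  (cylinder volume)
Radius = D/2 = 22.0/2 = 11.0 cm
V = pi * 11.0^2 * 23.3 = 8857.0922 cm^3

8857.0922 cm^3


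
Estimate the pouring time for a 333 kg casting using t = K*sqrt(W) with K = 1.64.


Formula: t = K * sqrt(W)
sqrt(W) = sqrt(333) = 18.24829
t = 1.64 * 18.24829 = 29.9272 s

Final answer: 29.9272 s


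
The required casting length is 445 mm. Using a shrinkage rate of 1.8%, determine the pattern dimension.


Formula: L_pattern = L_casting * (1 + shrinkage_rate/100)
Shrinkage factor = 1 + 1.8/100 = 1.018
L_pattern = 445 mm * 1.018 = 453.0100 mm

453.0100 mm


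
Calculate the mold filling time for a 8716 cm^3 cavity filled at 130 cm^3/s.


Formula: t_fill = V_mold / Q_flow
t = 8716 cm^3 / 130 cm^3/s = 67.0462 s


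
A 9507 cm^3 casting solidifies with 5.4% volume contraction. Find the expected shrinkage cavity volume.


Formula: V_shrink = V_casting * shrinkage_pct / 100
V_shrink = 9507 cm^3 * 5.4 / 100 = 513.3780 cm^3

Answer: 513.3780 cm^3


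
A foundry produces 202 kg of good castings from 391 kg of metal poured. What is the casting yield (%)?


Formula: Casting Yield = (W_good / W_total) * 100
Yield = (202 kg / 391 kg) * 100 = 51.6624%


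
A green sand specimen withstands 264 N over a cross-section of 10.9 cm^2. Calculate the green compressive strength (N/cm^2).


Formula: Compressive Strength = Force / Area
Strength = 264 N / 10.9 cm^2 = 24.2202 N/cm^2

Final answer: 24.2202 N/cm^2


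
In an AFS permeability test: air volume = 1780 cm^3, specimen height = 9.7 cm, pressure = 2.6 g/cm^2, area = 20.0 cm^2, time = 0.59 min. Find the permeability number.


Formula: Permeability Number P = (V * H) / (p * A * t)
Numerator: V * H = 1780 * 9.7 = 17266.0
Denominator: p * A * t = 2.6 * 20.0 * 0.59 = 30.68
P = 17266.0 / 30.68 = 562.7771

Answer: 562.7771


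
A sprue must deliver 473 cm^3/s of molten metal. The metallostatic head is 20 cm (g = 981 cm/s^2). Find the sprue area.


Formula: v = sqrt(2*g*h), A = Q/v
Velocity: v = sqrt(2 * 981 * 20) = sqrt(39240) = 198.0909 cm/s
Sprue area: A = Q / v = 473 / 198.0909 = 2.3878 cm^2

Final answer: 2.3878 cm^2


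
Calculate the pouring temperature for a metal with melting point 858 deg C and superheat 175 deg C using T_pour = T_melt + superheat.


Formula: T_pour = T_melt + Superheat
T_pour = 858 + 175 = 1033 deg C

1033 deg C


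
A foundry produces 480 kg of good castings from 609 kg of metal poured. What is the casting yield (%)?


Formula: Casting Yield = (W_good / W_total) * 100
Yield = (480 kg / 609 kg) * 100 = 78.8177%


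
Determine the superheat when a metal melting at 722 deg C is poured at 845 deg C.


Formula: Superheat = T_pour - T_melt
Superheat = 845 - 722 = 123 deg C

Final answer: 123 deg C


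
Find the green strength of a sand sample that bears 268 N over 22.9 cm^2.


Formula: Compressive Strength = Force / Area
Strength = 268 N / 22.9 cm^2 = 11.7031 N/cm^2

Answer: 11.7031 N/cm^2


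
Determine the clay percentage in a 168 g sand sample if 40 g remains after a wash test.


Formula: Clay% = (W_total - W_washed) / W_total * 100
Clay mass = 168 - 40 = 128 g
Clay% = 128 / 168 * 100 = 76.1905%

76.1905%


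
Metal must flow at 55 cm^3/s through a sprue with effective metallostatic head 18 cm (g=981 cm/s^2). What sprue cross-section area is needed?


Formula: v = sqrt(2*g*h), A = Q/v
Velocity: v = sqrt(2 * 981 * 18) = sqrt(35316) = 187.9255 cm/s
Sprue area: A = Q / v = 55 / 187.9255 = 0.2927 cm^2

Final answer: 0.2927 cm^2


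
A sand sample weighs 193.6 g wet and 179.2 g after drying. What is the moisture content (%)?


Formula: MC = (W_wet - W_dry) / W_wet * 100
Water mass = 193.6 - 179.2 = 14.4 g
MC = 14.4 / 193.6 * 100 = 7.4380%

Answer: 7.4380%


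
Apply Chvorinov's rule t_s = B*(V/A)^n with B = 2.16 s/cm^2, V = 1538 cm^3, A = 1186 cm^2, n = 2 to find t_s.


Formula: t_s = B * (V/A)^n  (Chvorinov's rule, n=2)
Modulus M = V/A = 1538/1186 = 1.296796 cm
M^2 = 1.296796^2 = 1.681680 cm^2
t_s = 2.16 * 1.681680 = 3.6324 s

Final answer: 3.6324 s


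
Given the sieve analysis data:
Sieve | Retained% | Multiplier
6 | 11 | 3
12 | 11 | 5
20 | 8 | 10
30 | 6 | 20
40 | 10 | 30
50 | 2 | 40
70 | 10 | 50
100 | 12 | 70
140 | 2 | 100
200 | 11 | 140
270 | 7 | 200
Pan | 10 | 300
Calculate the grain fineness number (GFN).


Formula: GFN = sum(pct * multiplier) / sum(pct)
sum(pct * multiplier) = 8148
sum(pct) = 100
GFN = 8148 / 100 = 81.48


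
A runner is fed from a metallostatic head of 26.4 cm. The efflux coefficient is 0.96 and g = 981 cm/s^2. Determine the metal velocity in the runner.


Formula: v = Cd * sqrt(2 * g * h)  (Torricelli with discharge coefficient)
2*g*h = 2 * 981 * 26.4 = 51796.8 cm^2/s^2
sqrt(51796.8) = 227.58910 cm/s
v = 0.96 * 227.58910 = 218.4855 cm/s

Answer: 218.4855 cm/s


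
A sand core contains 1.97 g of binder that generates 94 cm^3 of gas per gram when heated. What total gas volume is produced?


Formula: V_gas = W_binder * gas_evolution_rate
V = 1.97 g * 94 cm^3/g = 185.1800 cm^3

Final answer: 185.1800 cm^3


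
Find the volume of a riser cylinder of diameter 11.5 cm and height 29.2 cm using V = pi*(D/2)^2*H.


Formula: V = pi * (D/2)^2 * H  (cylinder volume)
Radius = D/2 = 11.5/2 = 5.75 cm
V = pi * 5.75^2 * 29.2 = 3032.9721 cm^3

Final answer: 3032.9721 cm^3


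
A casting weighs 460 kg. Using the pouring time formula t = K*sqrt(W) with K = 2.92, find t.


Formula: t = K * sqrt(W)
sqrt(W) = sqrt(460) = 21.44761
t = 2.92 * 21.44761 = 62.6270 s


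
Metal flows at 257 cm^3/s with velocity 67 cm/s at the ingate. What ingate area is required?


Formula: A_ingate = Q / v  (continuity equation)
A = 257 cm^3/s / 67 cm/s = 3.8358 cm^2

Answer: 3.8358 cm^2


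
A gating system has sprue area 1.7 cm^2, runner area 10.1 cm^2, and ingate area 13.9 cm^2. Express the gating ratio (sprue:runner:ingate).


Sprue:Runner:Ingate = 1 : 10.1/1.7 : 13.9/1.7 = 1:5.94:8.18


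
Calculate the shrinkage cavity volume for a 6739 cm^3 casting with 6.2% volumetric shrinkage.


Formula: V_shrink = V_casting * shrinkage_pct / 100
V_shrink = 6739 cm^3 * 6.2 / 100 = 417.8180 cm^3

417.8180 cm^3


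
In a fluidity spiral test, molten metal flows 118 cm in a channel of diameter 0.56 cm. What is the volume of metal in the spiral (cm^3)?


Formula: V = pi * (d/2)^2 * L  (cylinder volume)
Radius = 0.56/2 = 0.28 cm
V = pi * 0.28^2 * 118 = 29.0635 cm^3

Answer: 29.0635 cm^3


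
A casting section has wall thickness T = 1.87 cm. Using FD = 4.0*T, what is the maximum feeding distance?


Formula: FD = 4.0 * T  (riser feeding-distance rule)
FD = 4.0 * 1.87 cm = 7.4800 cm

Final answer: 7.4800 cm


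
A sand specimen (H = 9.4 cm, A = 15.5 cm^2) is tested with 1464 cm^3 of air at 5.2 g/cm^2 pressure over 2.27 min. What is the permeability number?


Formula: Permeability Number P = (V * H) / (p * A * t)
Numerator: V * H = 1464 * 9.4 = 13761.6
Denominator: p * A * t = 5.2 * 15.5 * 2.27 = 182.962
P = 13761.6 / 182.962 = 75.2156

75.2156


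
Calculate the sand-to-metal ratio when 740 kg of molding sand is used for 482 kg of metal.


Formula: Sand-to-Metal Ratio = W_sand / W_metal
Ratio = 740 kg / 482 kg = 1.5353

1.5353


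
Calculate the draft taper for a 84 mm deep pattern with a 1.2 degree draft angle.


Formula: taper = depth * tan(draft_angle)
tan(1.2 deg) = 0.0209470
taper = 84 mm * 0.0209470 = 1.7595 mm

1.7595 mm


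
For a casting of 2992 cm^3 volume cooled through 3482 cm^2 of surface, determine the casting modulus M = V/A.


Formula: Casting Modulus M = V / A
M = 2992 cm^3 / 3482 cm^2 = 0.8593 cm

Answer: 0.8593 cm


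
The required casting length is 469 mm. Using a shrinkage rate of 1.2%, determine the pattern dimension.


Formula: L_pattern = L_casting * (1 + shrinkage_rate/100)
Shrinkage factor = 1 + 1.2/100 = 1.012
L_pattern = 469 mm * 1.012 = 474.6280 mm


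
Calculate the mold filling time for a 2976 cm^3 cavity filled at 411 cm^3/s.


Formula: t_fill = V_mold / Q_flow
t = 2976 cm^3 / 411 cm^3/s = 7.2409 s

Answer: 7.2409 s


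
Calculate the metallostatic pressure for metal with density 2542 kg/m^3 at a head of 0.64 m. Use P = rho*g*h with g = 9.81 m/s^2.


Formula: P = rho * g * h
rho * g = 2542 * 9.81 = 24937.02 N/m^3
P = 24937.02 * 0.64 = 15959.6928 Pa


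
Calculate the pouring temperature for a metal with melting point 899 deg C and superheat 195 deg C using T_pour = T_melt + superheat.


Formula: T_pour = T_melt + Superheat
T_pour = 899 + 195 = 1094 deg C


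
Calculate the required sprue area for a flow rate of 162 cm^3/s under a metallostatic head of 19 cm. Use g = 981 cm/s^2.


Formula: v = sqrt(2*g*h), A = Q/v
Velocity: v = sqrt(2 * 981 * 19) = sqrt(37278) = 193.0751 cm/s
Sprue area: A = Q / v = 162 / 193.0751 = 0.8391 cm^2

Answer: 0.8391 cm^2


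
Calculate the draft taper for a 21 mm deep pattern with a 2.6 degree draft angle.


Formula: taper = depth * tan(draft_angle)
tan(2.6 deg) = 0.0454097
taper = 21 mm * 0.0454097 = 0.9536 mm


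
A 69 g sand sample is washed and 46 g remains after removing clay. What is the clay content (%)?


Formula: Clay% = (W_total - W_washed) / W_total * 100
Clay mass = 69 - 46 = 23 g
Clay% = 23 / 69 * 100 = 33.3333%

Final answer: 33.3333%


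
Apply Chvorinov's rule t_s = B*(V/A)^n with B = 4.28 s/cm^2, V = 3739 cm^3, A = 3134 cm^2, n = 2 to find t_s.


Formula: t_s = B * (V/A)^n  (Chvorinov's rule, n=2)
Modulus M = V/A = 3739/3134 = 1.193044 cm
M^2 = 1.193044^2 = 1.423354 cm^2
t_s = 4.28 * 1.423354 = 6.0920 s

Answer: 6.0920 s


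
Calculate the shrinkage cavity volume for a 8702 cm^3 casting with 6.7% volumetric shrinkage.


Formula: V_shrink = V_casting * shrinkage_pct / 100
V_shrink = 8702 cm^3 * 6.7 / 100 = 583.0340 cm^3

583.0340 cm^3


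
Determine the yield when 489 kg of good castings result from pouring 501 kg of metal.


Formula: Casting Yield = (W_good / W_total) * 100
Yield = (489 kg / 501 kg) * 100 = 97.6048%

97.6048%


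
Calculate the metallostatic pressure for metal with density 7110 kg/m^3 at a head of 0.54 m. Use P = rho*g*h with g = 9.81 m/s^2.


Formula: P = rho * g * h
rho * g = 7110 * 9.81 = 69749.1 N/m^3
P = 69749.1 * 0.54 = 37664.5140 Pa

Answer: 37664.5140 Pa


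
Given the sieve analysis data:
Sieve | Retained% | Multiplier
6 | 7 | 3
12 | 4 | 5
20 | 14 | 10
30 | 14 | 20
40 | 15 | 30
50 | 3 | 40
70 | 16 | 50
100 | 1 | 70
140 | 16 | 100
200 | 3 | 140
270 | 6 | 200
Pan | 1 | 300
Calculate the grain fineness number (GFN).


Formula: GFN = sum(pct * multiplier) / sum(pct)
sum(pct * multiplier) = 5421
sum(pct) = 100
GFN = 5421 / 100 = 54.21

Final answer: 54.21


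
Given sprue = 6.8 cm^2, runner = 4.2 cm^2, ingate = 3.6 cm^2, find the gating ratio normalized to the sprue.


Sprue:Runner:Ingate = 1 : 4.2/6.8 : 3.6/6.8 = 1:0.62:0.53

Answer: 1:0.62:0.53


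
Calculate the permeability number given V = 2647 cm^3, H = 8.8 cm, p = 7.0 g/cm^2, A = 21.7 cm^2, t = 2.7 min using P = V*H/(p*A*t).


Formula: Permeability Number P = (V * H) / (p * A * t)
Numerator: V * H = 2647 * 8.8 = 23293.6
Denominator: p * A * t = 7.0 * 21.7 * 2.7 = 410.13
P = 23293.6 / 410.13 = 56.7957

Answer: 56.7957


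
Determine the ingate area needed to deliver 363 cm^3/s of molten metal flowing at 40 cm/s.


Formula: A_ingate = Q / v  (continuity equation)
A = 363 cm^3/s / 40 cm/s = 9.0750 cm^2

9.0750 cm^2


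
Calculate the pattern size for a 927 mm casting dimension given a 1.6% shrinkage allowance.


Formula: L_pattern = L_casting * (1 + shrinkage_rate/100)
Shrinkage factor = 1 + 1.6/100 = 1.016
L_pattern = 927 mm * 1.016 = 941.8320 mm

Answer: 941.8320 mm


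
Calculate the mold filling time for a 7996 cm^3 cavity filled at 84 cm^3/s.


Formula: t_fill = V_mold / Q_flow
t = 7996 cm^3 / 84 cm^3/s = 95.1905 s

Final answer: 95.1905 s


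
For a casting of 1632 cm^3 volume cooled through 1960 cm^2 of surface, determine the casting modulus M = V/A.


Formula: Casting Modulus M = V / A
M = 1632 cm^3 / 1960 cm^2 = 0.8327 cm


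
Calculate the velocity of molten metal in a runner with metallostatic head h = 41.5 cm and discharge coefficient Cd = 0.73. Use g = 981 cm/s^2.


Formula: v = Cd * sqrt(2 * g * h)  (Torricelli with discharge coefficient)
2*g*h = 2 * 981 * 41.5 = 81423.0 cm^2/s^2
sqrt(81423.0) = 285.34716 cm/s
v = 0.73 * 285.34716 = 208.3034 cm/s

Final answer: 208.3034 cm/s


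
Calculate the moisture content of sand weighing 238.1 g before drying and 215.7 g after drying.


Formula: MC = (W_wet - W_dry) / W_wet * 100
Water mass = 238.1 - 215.7 = 22.4 g
MC = 22.4 / 238.1 * 100 = 9.4078%

9.4078%


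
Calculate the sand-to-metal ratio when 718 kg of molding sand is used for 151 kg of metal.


Formula: Sand-to-Metal Ratio = W_sand / W_metal
Ratio = 718 kg / 151 kg = 4.7550

Answer: 4.7550


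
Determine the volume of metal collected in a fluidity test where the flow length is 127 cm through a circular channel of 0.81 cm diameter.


Formula: V = pi * (d/2)^2 * L  (cylinder volume)
Radius = 0.81/2 = 0.405 cm
V = pi * 0.405^2 * 127 = 65.4431 cm^3

Final answer: 65.4431 cm^3


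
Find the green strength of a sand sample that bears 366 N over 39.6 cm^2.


Formula: Compressive Strength = Force / Area
Strength = 366 N / 39.6 cm^2 = 9.2424 N/cm^2

Final answer: 9.2424 N/cm^2


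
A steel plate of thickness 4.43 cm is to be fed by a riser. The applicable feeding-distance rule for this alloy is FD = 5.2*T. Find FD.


Formula: FD = 5.2 * T  (riser feeding-distance rule)
FD = 5.2 * 4.43 cm = 23.0360 cm


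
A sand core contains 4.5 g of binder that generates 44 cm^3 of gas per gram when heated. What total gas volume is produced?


Formula: V_gas = W_binder * gas_evolution_rate
V = 4.5 g * 44 cm^3/g = 198.0000 cm^3

Answer: 198.0000 cm^3


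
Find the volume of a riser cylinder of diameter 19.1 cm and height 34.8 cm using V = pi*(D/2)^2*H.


Formula: V = pi * (D/2)^2 * H  (cylinder volume)
Radius = D/2 = 19.1/2 = 9.55 cm
V = pi * 9.55^2 * 34.8 = 9970.9344 cm^3

Final answer: 9970.9344 cm^3


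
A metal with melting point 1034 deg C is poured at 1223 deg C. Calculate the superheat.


Formula: Superheat = T_pour - T_melt
Superheat = 1223 - 1034 = 189 deg C


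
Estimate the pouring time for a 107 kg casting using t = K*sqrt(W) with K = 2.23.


Formula: t = K * sqrt(W)
sqrt(W) = sqrt(107) = 10.34408
t = 2.23 * 10.34408 = 23.0673 s

23.0673 s


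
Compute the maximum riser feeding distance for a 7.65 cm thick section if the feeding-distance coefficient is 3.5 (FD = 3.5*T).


Formula: FD = 3.5 * T  (riser feeding-distance rule)
FD = 3.5 * 7.65 cm = 26.7750 cm

Final answer: 26.7750 cm


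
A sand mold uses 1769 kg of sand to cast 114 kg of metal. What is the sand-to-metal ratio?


Formula: Sand-to-Metal Ratio = W_sand / W_metal
Ratio = 1769 kg / 114 kg = 15.5175

15.5175


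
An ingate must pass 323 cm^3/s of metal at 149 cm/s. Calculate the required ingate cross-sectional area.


Formula: A_ingate = Q / v  (continuity equation)
A = 323 cm^3/s / 149 cm/s = 2.1678 cm^2

2.1678 cm^2


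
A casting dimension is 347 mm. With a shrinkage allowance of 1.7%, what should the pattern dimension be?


Formula: L_pattern = L_casting * (1 + shrinkage_rate/100)
Shrinkage factor = 1 + 1.7/100 = 1.017
L_pattern = 347 mm * 1.017 = 352.8990 mm

Answer: 352.8990 mm


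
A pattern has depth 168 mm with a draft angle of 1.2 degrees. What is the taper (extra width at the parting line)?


Formula: taper = depth * tan(draft_angle)
tan(1.2 deg) = 0.0209470
taper = 168 mm * 0.0209470 = 3.5191 mm

Final answer: 3.5191 mm


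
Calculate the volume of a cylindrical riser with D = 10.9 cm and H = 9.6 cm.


Formula: V = pi * (D/2)^2 * H  (cylinder volume)
Radius = D/2 = 10.9/2 = 5.45 cm
V = pi * 5.45^2 * 9.6 = 895.8063 cm^3

Final answer: 895.8063 cm^3


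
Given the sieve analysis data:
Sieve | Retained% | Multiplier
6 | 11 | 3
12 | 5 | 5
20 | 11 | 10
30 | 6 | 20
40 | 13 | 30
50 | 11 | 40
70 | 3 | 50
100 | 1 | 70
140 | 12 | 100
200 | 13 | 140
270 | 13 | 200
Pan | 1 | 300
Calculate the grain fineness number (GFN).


Formula: GFN = sum(pct * multiplier) / sum(pct)
sum(pct * multiplier) = 7258
sum(pct) = 100
GFN = 7258 / 100 = 72.58

Answer: 72.58
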